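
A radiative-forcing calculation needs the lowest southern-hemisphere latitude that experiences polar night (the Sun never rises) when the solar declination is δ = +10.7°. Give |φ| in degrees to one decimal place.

|φ| = 79.3°

Polar night requires cos H₀ = −tan φ tan δ ≥ 1, i.e. tan φ tan δ ≤ −1.
The boundary is |tan φ| · |tan δ| = 1, so |φ| = 90° − |δ| = 90° − 10.7° = 79.3° in the southern hemisphere.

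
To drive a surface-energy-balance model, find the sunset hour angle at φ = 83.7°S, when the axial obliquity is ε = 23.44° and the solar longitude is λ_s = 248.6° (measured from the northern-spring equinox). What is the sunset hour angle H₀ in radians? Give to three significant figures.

H₀ = 3.14 rad

Solar declination: sin δ = sin ε · sin λ_s = sin 23.44° × sin 248.6° = -0.37036, so δ = -21.738°.
Sunrise equation: cos H₀ = −tan φ · tan δ = -3.6115 ≤ −1, so the Sun never sets (polar day) and H₀ = π.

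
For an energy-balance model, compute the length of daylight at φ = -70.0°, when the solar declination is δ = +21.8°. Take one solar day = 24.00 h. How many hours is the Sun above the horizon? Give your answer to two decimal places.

0.00 h

cos H₀ = −tan φ · tan δ = 1.0989 ≥ 1, so the Sun never rises (polar night) and H₀ = 0.
Daylight = 2H₀/(2π) × 24.00 h = (0.0000/π) × 24.00 = 0.00 h.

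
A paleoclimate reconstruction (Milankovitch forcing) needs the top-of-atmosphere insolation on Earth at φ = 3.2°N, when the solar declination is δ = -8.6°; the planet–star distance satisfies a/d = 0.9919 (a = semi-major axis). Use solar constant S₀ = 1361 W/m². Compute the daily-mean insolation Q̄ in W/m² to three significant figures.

Q̄ ≈ 415 W/m²

cos H₀ = −tan(+3.2°) tan(-8.600°) = 0.0085, H₀ = 1.5623 rad.
Bracket: H₀ sin φ sin δ + cos φ cos δ sin H₀ = 1.5623×0.05582×-0.14954 + 0.99844×0.98876×0.99996 = -0.013041 + 0.987178 = 0.974137.
Inverse-square distance factor (a/d)² = 0.9919² = 0.983866.
Q̄ = (S₀/π) × 0.983866 × [bracket] = (1361/π) × 0.983866 × 0.974137 = 415.2 W/m².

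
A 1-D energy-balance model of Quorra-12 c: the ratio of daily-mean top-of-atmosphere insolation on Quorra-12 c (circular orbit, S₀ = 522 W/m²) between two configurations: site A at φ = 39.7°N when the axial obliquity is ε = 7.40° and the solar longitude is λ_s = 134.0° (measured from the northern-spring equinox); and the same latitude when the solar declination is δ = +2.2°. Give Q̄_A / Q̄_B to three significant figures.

Q̄_A / Q̄_B ≈ 1.07

— Configuration A (φ=+39.7°):
Solar declination: sin δ = sin ε · sin λ_s = sin 7.40° × sin 134.0° = 0.09265, so δ = +5.316°.
cos H₀ = −tan(+39.7°) tan(+5.316°) = -0.0772, H₀ = 1.6481 rad.
Bracket: H₀ sin φ sin δ + cos φ cos δ sin H₀ = 1.6481×0.63877×0.09265 + 0.76940×0.99570×0.99701 = 0.097538 + 0.763801 = 0.861339.
Q̄ = (S₀/π) × [bracket] = (522/π) × 0.861339 = 143.12 W/m².
— Configuration B (φ=+39.7°):
cos H₀ = −tan(+39.7°) tan(+2.200°) = -0.0319, H₀ = 1.6027 rad.
Bracket: H₀ sin φ sin δ + cos φ cos δ sin H₀ = 1.6027×0.63877×0.03839 + 0.76940×0.99926×0.99949 = 0.039302 + 0.768439 = 0.807741.
Q̄ = (S₀/π) × [bracket] = (522/π) × 0.807741 = 134.21 W/m².
Ratio Q̄_A / Q̄_B = 143.12 / 134.21 = 1.066.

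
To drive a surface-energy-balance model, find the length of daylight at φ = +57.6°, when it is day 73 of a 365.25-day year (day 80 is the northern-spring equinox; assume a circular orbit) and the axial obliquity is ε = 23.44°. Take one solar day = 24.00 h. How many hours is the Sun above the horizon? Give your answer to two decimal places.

11.42 h

Solar longitude: λ_s = 360° × (73 − 80)/365.25 = -6.899°, i.e. -6.899° + 360° = 353.101°.
sin δ = sin 23.44° × sin 353.101° = -0.04778, so δ = -2.739°.
cos H₀ = −tan φ · tan δ = −tan(+57.6°) × tan(-2.739°) = 0.0754, so H₀ = 1.4953 rad = 85.68°.
Daylight = 2H₀/(2π) × 24.00 h = (1.4953/π) × 24.00 = 11.42 h.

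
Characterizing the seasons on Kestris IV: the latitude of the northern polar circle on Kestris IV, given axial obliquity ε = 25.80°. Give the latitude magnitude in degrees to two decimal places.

64.20°

The polar circle is the lowest latitude that experiences at least one full rotation of continuous daylight at the northern-summer solstice; it lies at |φ| = 90° − ε = 90° − 25.80° = 64.20°.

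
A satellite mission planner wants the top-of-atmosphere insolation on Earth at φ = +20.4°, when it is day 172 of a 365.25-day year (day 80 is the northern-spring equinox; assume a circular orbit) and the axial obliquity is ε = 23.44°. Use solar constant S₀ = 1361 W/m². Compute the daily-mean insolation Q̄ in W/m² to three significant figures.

Q̄ ≈ 472 W/m²

Solar longitude: λ_s = 360° × (172 − 80)/365.25 = 90.678°.
sin δ = sin 23.44° × sin 90.678° = 0.39776, so δ = +23.438°.
cos H₀ = −tan(+20.4°) tan(+23.438°) = -0.1612, H₀ = 1.7327 rad.
Bracket: H₀ sin φ sin δ + cos φ cos δ sin H₀ = 1.7327×0.34857×0.39776 + 0.93728×0.91749×0.98692 = 0.240234 + 0.848697 = 1.088931.
Q̄ = (S₀/π) × [bracket] = (1361/π) × 1.088931 = 471.7 W/m².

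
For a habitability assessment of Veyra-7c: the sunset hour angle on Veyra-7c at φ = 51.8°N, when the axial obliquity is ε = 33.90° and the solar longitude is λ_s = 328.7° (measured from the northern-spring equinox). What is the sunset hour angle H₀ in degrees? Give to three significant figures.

Solar declination: sin δ = sin ε · sin λ_s = sin 33.90° × sin 328.7° = -0.28976, so δ = -16.844°.
cos H₀ = −tan φ · tan δ = −tan(+51.8°) × tan(-16.844°) = 0.3847, so H₀ = 1.1759 rad = 67.37°.

H₀ = 67.4°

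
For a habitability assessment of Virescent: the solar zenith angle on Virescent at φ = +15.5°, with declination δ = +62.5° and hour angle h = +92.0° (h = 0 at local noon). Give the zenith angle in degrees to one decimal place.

cos θ_z = sin φ sin δ + cos φ cos δ cos h = 0.237043 + -0.015529 = 0.221514.
θ_z = arccos(0.221514) = 77.2°.

θ_z = 77.2°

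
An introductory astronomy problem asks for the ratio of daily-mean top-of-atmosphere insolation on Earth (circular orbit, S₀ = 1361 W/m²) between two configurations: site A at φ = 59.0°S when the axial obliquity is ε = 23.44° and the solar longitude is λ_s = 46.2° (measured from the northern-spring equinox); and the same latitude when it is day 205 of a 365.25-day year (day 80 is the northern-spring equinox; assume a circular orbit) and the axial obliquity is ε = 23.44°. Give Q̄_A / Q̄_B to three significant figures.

Q̄_A / Q̄_B ≈ 1.37

— Configuration A (φ=-59.0°):
Solar declination: sin δ = sin ε · sin λ_s = sin 23.44° × sin 46.2° = 0.28711, so δ = +16.685°.
cos H₀ = −tan(-59.0°) tan(+16.685°) = 0.4988, H₀ = 1.0485 rad.
Bracket: H₀ sin φ sin δ + cos φ cos δ sin H₀ = 1.0485×-0.85717×0.28711 + 0.51504×0.95790×0.86670 = -0.258038 + 0.427592 = 0.169554.
Q̄ = (S₀/π) × [bracket] = (1361/π) × 0.169554 = 73.454 W/m².
— Configuration B (φ=-59.0°):
Solar longitude: λ_s = 360° × (205 − 80)/365.25 = 123.203°.
sin δ = sin 23.44° × sin 123.203° = 0.33284, so δ = +19.441°.
cos H₀ = −tan(-59.0°) tan(+19.441°) = 0.5874, H₀ = 0.9429 rad.
Bracket: H₀ sin φ sin δ + cos φ cos δ sin H₀ = 0.9429×-0.85717×0.33284 + 0.51504×0.94298×0.80927 = -0.269010 + 0.393040 = 0.124030.
Q̄ = (S₀/π) × [bracket] = (1361/π) × 0.124030 = 53.732 W/m².
Ratio Q̄_A / Q̄_B = 73.454 / 53.732 = 1.367.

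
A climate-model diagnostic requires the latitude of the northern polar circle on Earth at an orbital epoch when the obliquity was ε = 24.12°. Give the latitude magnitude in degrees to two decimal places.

65.88°

The polar circle is the lowest latitude that experiences at least one full rotation of continuous daylight at the northern-summer solstice; it lies at |φ| = 90° − ε = 90° − 24.12° = 65.88°.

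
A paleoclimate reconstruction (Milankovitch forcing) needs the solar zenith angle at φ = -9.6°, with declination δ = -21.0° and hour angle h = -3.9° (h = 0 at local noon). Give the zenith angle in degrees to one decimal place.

cos θ_z = sin φ sin δ + cos φ cos δ cos h = 0.059765 + 0.918375 = 0.978140.
θ_z = arccos(0.978140) = 12.0°.

θ_z = 12.0°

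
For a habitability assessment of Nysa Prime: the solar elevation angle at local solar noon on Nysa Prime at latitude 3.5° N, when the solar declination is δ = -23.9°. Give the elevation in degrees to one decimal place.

62.6°

At local noon the hour angle is zero, so the zenith angle equals |ϕ − δ| = |+3.5° − (-23.900°)| = 27.400°.
Elevation = 90° − 27.400° = 62.6°.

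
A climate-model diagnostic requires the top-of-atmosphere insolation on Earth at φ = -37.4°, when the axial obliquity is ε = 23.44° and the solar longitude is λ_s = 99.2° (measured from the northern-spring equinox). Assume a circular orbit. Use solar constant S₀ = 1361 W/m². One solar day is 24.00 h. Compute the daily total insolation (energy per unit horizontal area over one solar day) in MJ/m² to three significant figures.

14.8 MJ/m²

Solar declination: sin δ = sin ε · sin λ_s = sin 23.44° × sin 99.2° = 0.39267, so δ = +23.121°.
cos H₀ = −tan(-37.4°) tan(+23.121°) = 0.3264, H₀ = 1.2383 rad.
Bracket: H₀ sin φ sin δ + cos φ cos δ sin H₀ = 1.2383×-0.60738×0.39267 + 0.79441×0.91968×0.94522 = -0.295334 + 0.690581 = 0.395247.
Q̄ = (S₀/π) × [bracket] = (1361/π) × 0.395247 = 171.23 W/m².
Daily total = Q̄ × 24.00 h × 3600 s/h = 171.23 × 24.00 × 3600 / 10⁶ = 14.79 MJ/m².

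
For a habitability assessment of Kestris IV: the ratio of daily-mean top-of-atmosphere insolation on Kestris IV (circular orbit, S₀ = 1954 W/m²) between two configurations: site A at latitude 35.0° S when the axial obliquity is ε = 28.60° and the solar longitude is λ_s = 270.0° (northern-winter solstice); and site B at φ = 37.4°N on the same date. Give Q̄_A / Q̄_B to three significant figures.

Q̄_A / Q̄_B ≈ 3.98

— Configuration A (φ=-35.0°):
Solar declination: sin δ = sin ε · sin λ_s = sin 28.60° × sin 270.0° = -0.47869, so δ = -28.600°.
cos H₀ = −tan(-35.0°) tan(-28.600°) = -0.3818, H₀ = 1.9625 rad.
Bracket: H₀ sin φ sin δ + cos φ cos δ sin H₀ = 1.9625×-0.57358×-0.47869 + 0.81915×0.87798×0.92426 = 0.538838 + 0.664725 = 1.203563.
Q̄ = (S₀/π) × [bracket] = (1954/π) × 1.203563 = 748.59 W/m².
— Configuration B (φ=+37.4°):
cos H₀ = −tan(+37.4°) tan(-28.600°) = 0.4169, H₀ = 1.1408 rad.
Bracket: H₀ sin φ sin δ + cos φ cos δ sin H₀ = 1.1408×0.60738×-0.47869 + 0.79441×0.87798×0.90898 = -0.331684 + 0.633992 = 0.302308.
Q̄ = (S₀/π) × [bracket] = (1954/π) × 0.302308 = 188.03 W/m².
Ratio Q̄_A / Q̄_B = 748.59 / 188.03 = 3.981.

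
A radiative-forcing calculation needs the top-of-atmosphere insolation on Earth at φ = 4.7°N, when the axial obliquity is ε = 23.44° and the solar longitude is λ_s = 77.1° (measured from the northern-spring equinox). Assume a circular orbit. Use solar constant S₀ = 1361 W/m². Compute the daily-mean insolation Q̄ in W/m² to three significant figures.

Q̄ ≈ 420 W/m²

Solar declination: sin δ = sin ε · sin λ_s = sin 23.44° × sin 77.1° = 0.38775, so δ = +22.814°.
cos H₀ = −tan(+4.7°) tan(+22.814°) = -0.0346, H₀ = 1.6054 rad.
Bracket: H₀ sin φ sin δ + cos φ cos δ sin H₀ = 1.6054×0.08194×0.38775 + 0.99664×0.92177×0.99940 = 0.051007 + 0.918122 = 0.969129.
Q̄ = (S₀/π) × [bracket] = (1361/π) × 0.969129 = 419.8 W/m².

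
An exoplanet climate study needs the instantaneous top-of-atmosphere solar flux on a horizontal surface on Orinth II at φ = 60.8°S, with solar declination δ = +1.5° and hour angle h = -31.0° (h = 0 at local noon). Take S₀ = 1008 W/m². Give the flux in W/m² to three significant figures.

cos θ_z = sin φ sin δ + cos φ cos δ cos h = -0.022850 + 0.418034 = 0.395184.
Flux = S₀ · cos θ_z = 1008 × 0.395184 = 398.3 W/m².

398 W/m²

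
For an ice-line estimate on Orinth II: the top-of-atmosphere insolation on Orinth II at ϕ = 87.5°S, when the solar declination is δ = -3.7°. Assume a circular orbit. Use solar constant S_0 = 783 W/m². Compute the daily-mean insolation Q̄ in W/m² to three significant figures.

cos h₀ = −tan(-87.5°) tan(-3.700°) = -1.4811 ≤ −1 ⇒ polar day, h₀ = π.
Bracket: h₀ sin ϕ sin δ + cos ϕ cos δ sin h₀ = 3.1416×-0.99905×-0.06453 + 0.04362×0.99792×0.00000 = 0.202535 + 0.000000 = 0.202535.
Q̄ = (S_0/π) × [bracket] = (783/π) × 0.202535 = 50.48 W/m².

Q̄ ≈ 50.5 W/m²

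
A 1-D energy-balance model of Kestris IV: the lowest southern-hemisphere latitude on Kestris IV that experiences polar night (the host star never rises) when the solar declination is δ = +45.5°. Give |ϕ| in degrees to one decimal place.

|ϕ| = 44.5°

Polar night requires cos h₀ = −tan ϕ tan δ ≥ 1, i.e. tan ϕ tan δ ≤ −1.
The boundary is |tan ϕ| · |tan δ| = 1, so |ϕ| = 90° − |δ| = 90° − 45.5° = 44.5° in the southern hemisphere.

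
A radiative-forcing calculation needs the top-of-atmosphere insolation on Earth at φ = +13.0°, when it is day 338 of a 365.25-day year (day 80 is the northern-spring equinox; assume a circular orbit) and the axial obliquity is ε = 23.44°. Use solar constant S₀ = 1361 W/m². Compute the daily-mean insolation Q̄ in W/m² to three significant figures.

Q̄ ≈ 333 W/m²

Solar longitude: λ_s = 360° × (338 − 80)/365.25 = 254.292°.
sin δ = sin 23.44° × sin 254.292° = -0.38293, so δ = -22.515°.
cos H₀ = −tan(+13.0°) tan(-22.515°) = 0.0957, H₀ = 1.4749 rad.
Bracket: H₀ sin φ sin δ + cos φ cos δ sin H₀ = 1.4749×0.22495×-0.38293 + 0.97437×0.92378×0.99541 = -0.127048 + 0.895972 = 0.768924.
Q̄ = (S₀/π) × [bracket] = (1361/π) × 0.768924 = 333.1 W/m².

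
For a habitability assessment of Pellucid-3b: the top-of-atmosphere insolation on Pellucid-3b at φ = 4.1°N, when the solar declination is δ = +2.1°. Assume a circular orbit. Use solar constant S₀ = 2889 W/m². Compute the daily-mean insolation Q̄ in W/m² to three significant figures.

cos H₀ = −tan(+4.1°) tan(+2.100°) = -0.0026, H₀ = 1.5734 rad.
Bracket: H₀ sin φ sin δ + cos φ cos δ sin H₀ = 1.5734×0.07150×0.03664 + 0.99744×0.99933×1.00000 = 0.004122 + 0.996772 = 1.000894.
Q̄ = (S₀/π) × [bracket] = (2889/π) × 1.000894 = 920.4 W/m².

Q̄ ≈ 920 W/m²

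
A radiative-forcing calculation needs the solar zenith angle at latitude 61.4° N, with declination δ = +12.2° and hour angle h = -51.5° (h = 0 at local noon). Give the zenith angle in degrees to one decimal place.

θ_z = 61.5°

cos θ_z = sin φ sin δ + cos φ cos δ cos h = 0.185540 + 0.291263 = 0.476803.
θ_z = arccos(0.476803) = 61.5°.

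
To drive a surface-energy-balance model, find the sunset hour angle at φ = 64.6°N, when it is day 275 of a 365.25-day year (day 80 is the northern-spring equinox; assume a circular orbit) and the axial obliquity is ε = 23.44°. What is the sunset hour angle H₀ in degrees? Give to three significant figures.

H₀ = 79.8°

Solar longitude: λ_s = 360° × (275 − 80)/365.25 = 192.197°.
sin δ = sin 23.44° × sin 192.197° = -0.08404, so δ = -4.821°.
cos H₀ = −tan φ · tan δ = −tan(+64.6°) × tan(-4.821°) = 0.1776, so H₀ = 1.3922 rad = 79.77°.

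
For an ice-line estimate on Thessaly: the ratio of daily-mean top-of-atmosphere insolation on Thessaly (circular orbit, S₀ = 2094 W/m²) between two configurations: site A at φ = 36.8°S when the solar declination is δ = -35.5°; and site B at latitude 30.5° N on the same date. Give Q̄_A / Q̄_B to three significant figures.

— Configuration A (φ=-36.8°):
cos H₀ = −tan(-36.8°) tan(-35.500°) = -0.5336, H₀ = 2.1337 rad.
Bracket: H₀ sin φ sin δ + cos φ cos δ sin H₀ = 2.1337×-0.59902×-0.58070 + 0.80073×0.81412×0.84573 = 0.742209 + 0.551323 = 1.293532.
Q̄ = (S₀/π) × [bracket] = (2094/π) × 1.293532 = 862.19 W/m².
— Configuration B (φ=+30.5°):
cos H₀ = −tan(+30.5°) tan(-35.500°) = 0.4202, H₀ = 1.1372 rad.
Bracket: H₀ sin φ sin δ + cos φ cos δ sin H₀ = 1.1372×0.50754×-0.58070 + 0.86163×0.81412×0.90745 = -0.335165 + 0.636549 = 0.301384.
Q̄ = (S₀/π) × [bracket] = (2094/π) × 0.301384 = 200.88 W/m².
Ratio Q̄_A / Q̄_B = 862.19 / 200.88 = 4.292.

Q̄_A / Q̄_B ≈ 4.29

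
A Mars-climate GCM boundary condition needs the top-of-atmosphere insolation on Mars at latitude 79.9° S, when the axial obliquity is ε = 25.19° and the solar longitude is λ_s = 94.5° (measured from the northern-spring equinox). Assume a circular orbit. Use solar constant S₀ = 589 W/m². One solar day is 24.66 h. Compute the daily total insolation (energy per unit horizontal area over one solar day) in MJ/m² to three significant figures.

Solar declination: sin δ = sin ε · sin λ_s = sin 25.19° × sin 94.5° = 0.42431, so δ = +25.107°.
cos H₀ = −tan(-79.9°) tan(+25.107°) = 2.6306 ≥ 1 ⇒ polar night, H₀ = 0 and Q̄ = 0.
Daily total = Q̄ × 24.66 h × 3600 s/h = 0.00 MJ/m².

0.00 MJ/m²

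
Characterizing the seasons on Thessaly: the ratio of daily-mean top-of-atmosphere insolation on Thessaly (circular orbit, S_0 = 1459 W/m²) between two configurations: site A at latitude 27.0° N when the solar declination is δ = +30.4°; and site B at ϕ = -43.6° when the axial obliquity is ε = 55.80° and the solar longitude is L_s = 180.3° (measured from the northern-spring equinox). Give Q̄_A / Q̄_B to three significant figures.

Q̄_A / Q̄_B ≈ 1.60

— Configuration A (ϕ=+27.0°):
cos h₀ = −tan(+27.0°) tan(+30.400°) = -0.2989, h₀ = 1.8744 rad.
Bracket: h₀ sin ϕ sin δ + cos ϕ cos δ sin h₀ = 1.8744×0.45399×0.50603 + 0.89101×0.86251×0.95427 = 0.430611 + 0.733361 = 1.163972.
Q̄ = (S_0/π) × [bracket] = (1459/π) × 1.163972 = 540.57 W/m².
— Configuration B (ϕ=-43.6°):
Solar declination: sin δ = sin ε · sin L_s = sin 55.80° × sin 180.3° = -0.00433, so δ = -0.248°.
cos h₀ = −tan(-43.6°) tan(-0.248°) = -0.0041, h₀ = 1.5749 rad.
Bracket: h₀ sin ϕ sin δ + cos ϕ cos δ sin h₀ = 1.5749×-0.68962×-0.00433 + 0.72417×0.99999×0.99999 = 0.004703 + 0.724156 = 0.728859.
Q̄ = (S_0/π) × [bracket] = (1459/π) × 0.728859 = 338.49 W/m².
Ratio Q̄_A / Q̄_B = 540.57 / 338.49 = 1.597.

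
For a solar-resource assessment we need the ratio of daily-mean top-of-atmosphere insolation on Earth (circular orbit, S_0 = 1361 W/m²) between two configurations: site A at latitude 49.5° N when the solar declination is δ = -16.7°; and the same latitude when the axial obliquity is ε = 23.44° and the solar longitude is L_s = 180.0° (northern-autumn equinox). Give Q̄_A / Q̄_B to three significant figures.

Q̄_A / Q̄_B ≈ 0.489

— Configuration A (ϕ=+49.5°):
cos h₀ = −tan(+49.5°) tan(-16.700°) = 0.3513, h₀ = 1.2119 rad.
Bracket: h₀ sin ϕ sin δ + cos ϕ cos δ sin h₀ = 1.2119×0.76041×-0.28736 + 0.64945×0.95782×0.93627 = -0.264814 + 0.582413 = 0.317599.
Q̄ = (S_0/π) × [bracket] = (1361/π) × 0.317599 = 137.59 W/m².
— Configuration B (ϕ=+49.5°):
Solar declination: sin δ = sin ε · sin L_s = sin 23.44° × sin 180.0° = 0.00000, so δ = +0.000°.
cos h₀ = −tan(+49.5°) tan(+0.000°) = -0.0000, h₀ = 1.5708 rad.
Bracket: h₀ sin ϕ sin δ + cos ϕ cos δ sin h₀ = 1.5708×0.76041×0.00000 + 0.64945×1.00000×1.00000 = 0.000000 + 0.649450 = 0.649450.
Q̄ = (S_0/π) × [bracket] = (1361/π) × 0.649450 = 281.35 W/m².
Ratio Q̄_A / Q̄_B = 137.59 / 281.35 = 0.4890.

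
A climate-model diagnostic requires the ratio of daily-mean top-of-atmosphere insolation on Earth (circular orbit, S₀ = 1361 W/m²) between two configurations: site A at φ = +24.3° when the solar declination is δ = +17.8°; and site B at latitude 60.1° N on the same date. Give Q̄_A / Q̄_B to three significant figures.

— Configuration A (φ=+24.3°):
cos H₀ = −tan(+24.3°) tan(+17.800°) = -0.1450, H₀ = 1.7163 rad.
Bracket: H₀ sin φ sin δ + cos φ cos δ sin H₀ = 1.7163×0.41151×0.30570 + 0.91140×0.95213×0.98944 = 0.215908 + 0.858608 = 1.074516.
Q̄ = (S₀/π) × [bracket] = (1361/π) × 1.074516 = 465.50 W/m².
— Configuration B (φ=+60.1°):
cos H₀ = −tan(+60.1°) tan(+17.800°) = -0.5583, H₀ = 2.1632 rad.
Bracket: H₀ sin φ sin δ + cos φ cos δ sin H₀ = 2.1632×0.86690×0.30570 + 0.49849×0.95213×0.82961 = 0.573273 + 0.393756 = 0.967029.
Q̄ = (S₀/π) × [bracket] = (1361/π) × 0.967029 = 418.94 W/m².
Ratio Q̄_A / Q̄_B = 465.50 / 418.94 = 1.111.

Q̄_A / Q̄_B ≈ 1.11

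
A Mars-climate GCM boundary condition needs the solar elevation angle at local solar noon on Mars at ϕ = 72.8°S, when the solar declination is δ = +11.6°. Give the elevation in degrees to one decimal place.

At local noon the hour angle is zero, so the zenith angle equals |ϕ − δ| = |-72.8° − (+11.600°)| = 84.400°.
Elevation = 90° − 84.400° = 5.6°.

5.6°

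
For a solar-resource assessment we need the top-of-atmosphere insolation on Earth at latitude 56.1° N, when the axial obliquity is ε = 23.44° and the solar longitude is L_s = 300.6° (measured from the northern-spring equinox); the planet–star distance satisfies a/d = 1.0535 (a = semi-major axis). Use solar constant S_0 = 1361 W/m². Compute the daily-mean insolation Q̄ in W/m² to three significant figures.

Q̄ ≈ 75.4 W/m²

Solar declination: sin δ = sin ε · sin L_s = sin 23.44° × sin 300.6° = -0.34239, so δ = -20.023°.
cos h₀ = −tan(+56.1°) tan(-20.023°) = 0.5423, h₀ = 0.9976 rad.
Bracket: h₀ sin ϕ sin δ + cos ϕ cos δ sin h₀ = 0.9976×0.83001×-0.34239 + 0.55775×0.93956×0.84018 = -0.283505 + 0.440288 = 0.156783.
Inverse-square distance factor (a/d)² = 1.0535² = 1.109862.
Q̄ = (S_0/π) × 1.109862 × [bracket] = (1361/π) × 1.109862 × 0.156783 = 75.38 W/m².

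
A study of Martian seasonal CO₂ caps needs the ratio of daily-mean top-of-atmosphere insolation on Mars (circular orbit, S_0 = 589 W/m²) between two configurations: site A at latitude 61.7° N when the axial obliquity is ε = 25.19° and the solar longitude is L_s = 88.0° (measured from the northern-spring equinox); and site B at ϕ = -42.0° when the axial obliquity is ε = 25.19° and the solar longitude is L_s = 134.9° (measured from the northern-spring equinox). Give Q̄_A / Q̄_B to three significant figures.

Q̄_A / Q̄_B ≈ 2.84

— Configuration A (ϕ=+61.7°):
Solar declination: sin δ = sin ε · sin L_s = sin 25.19° × sin 88.0° = 0.42536, so δ = +25.174°.
cos h₀ = −tan(+61.7°) tan(+25.174°) = -0.8729, h₀ = 2.6319 rad.
Bracket: h₀ sin ϕ sin δ + cos ϕ cos δ sin h₀ = 2.6319×0.88048×0.42536 + 0.47409×0.90502×0.48792 = 0.985702 + 0.209347 = 1.195049.
Q̄ = (S_0/π) × [bracket] = (589/π) × 1.195049 = 224.05 W/m².
— Configuration B (ϕ=-42.0°):
Solar declination: sin δ = sin ε · sin L_s = sin 25.19° × sin 134.9° = 0.30148, so δ = +17.547°.
cos h₀ = −tan(-42.0°) tan(+17.547°) = 0.2847, h₀ = 1.2821 rad.
Bracket: h₀ sin ϕ sin δ + cos ϕ cos δ sin h₀ = 1.2821×-0.66913×0.30148 + 0.74314×0.95347×0.95862 = -0.258637 + 0.679241 = 0.420604.
Q̄ = (S_0/π) × [bracket] = (589/π) × 0.420604 = 78.857 W/m².
Ratio Q̄_A / Q̄_B = 224.05 / 78.857 = 2.841.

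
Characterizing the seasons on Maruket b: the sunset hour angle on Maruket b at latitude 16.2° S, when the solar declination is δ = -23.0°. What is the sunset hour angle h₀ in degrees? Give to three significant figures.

h₀ = 97.1°

cos h₀ = −tan ϕ · tan δ = −tan(-16.2°) × tan(-23.000°) = -0.1233, so h₀ = 1.6944 rad = 97.08°.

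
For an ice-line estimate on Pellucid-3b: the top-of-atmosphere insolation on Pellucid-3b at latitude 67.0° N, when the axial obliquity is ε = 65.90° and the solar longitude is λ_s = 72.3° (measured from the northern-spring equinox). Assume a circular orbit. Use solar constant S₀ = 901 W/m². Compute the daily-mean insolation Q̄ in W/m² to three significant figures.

Solar declination: sin δ = sin ε · sin λ_s = sin 65.90° × sin 72.3° = 0.86962, so δ = +60.415°.
cos H₀ = −tan(+67.0°) tan(+60.415°) = -4.1495 ≤ −1 ⇒ polar day, H₀ = π.
Bracket: H₀ sin φ sin δ + cos φ cos δ sin H₀ = 3.1416×0.92050×0.86962 + 0.39073×0.49372×0.00000 = 2.514804 + 0.000000 = 2.514804.
Q̄ = (S₀/π) × [bracket] = (901/π) × 2.514804 = 721.2 W/m².

Q̄ ≈ 721 W/m²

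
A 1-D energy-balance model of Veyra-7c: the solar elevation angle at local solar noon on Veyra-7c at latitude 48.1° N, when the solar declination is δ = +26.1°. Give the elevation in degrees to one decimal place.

68.0°

At local noon the hour angle is zero, so the zenith angle equals |φ − δ| = |+48.1° − (+26.100°)| = 22.000°.
Elevation = 90° − 22.000° = 68.0°.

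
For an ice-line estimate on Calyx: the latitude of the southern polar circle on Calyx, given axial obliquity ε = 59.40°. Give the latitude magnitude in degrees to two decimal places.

30.60°

The polar circle is the lowest latitude that experiences at least one full rotation of continuous darkness at the northern-summer solstice; it lies at |ϕ| = 90° − ε = 90° − 59.40° = 30.60°.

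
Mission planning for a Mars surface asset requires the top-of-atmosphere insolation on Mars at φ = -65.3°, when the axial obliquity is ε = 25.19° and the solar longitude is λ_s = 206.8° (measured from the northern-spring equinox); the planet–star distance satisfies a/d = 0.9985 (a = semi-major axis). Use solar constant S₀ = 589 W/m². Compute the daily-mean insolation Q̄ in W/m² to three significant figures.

Solar declination: sin δ = sin ε · sin λ_s = sin 25.19° × sin 206.8° = -0.19190, so δ = -11.064°.
cos H₀ = −tan(-65.3°) tan(-11.064°) = -0.4251, H₀ = 2.0099 rad.
Bracket: H₀ sin φ sin δ + cos φ cos δ sin H₀ = 2.0099×-0.90851×-0.19190 + 0.41787×0.98141×0.90513 = 0.350412 + 0.371195 = 0.721607.
Inverse-square distance factor (a/d)² = 0.9985² = 0.997002.
Q̄ = (S₀/π) × 0.997002 × [bracket] = (589/π) × 0.997002 × 0.721607 = 134.9 W/m².

Q̄ ≈ 135 W/m²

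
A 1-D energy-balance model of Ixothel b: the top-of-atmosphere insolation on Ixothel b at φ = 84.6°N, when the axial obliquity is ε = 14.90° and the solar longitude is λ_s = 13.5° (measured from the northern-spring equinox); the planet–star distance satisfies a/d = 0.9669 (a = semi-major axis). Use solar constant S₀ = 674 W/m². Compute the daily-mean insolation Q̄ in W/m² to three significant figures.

Q̄ ≈ 41.6 W/m²

Solar declination: sin δ = sin ε · sin λ_s = sin 14.90° × sin 13.5° = 0.06003, so δ = +3.441°.
cos H₀ = −tan(+84.6°) tan(+3.441°) = -0.6362, H₀ = 2.2603 rad.
Bracket: H₀ sin φ sin δ + cos φ cos δ sin H₀ = 2.2603×0.99556×0.06003 + 0.09411×0.99820×0.77156 = 0.135083 + 0.072481 = 0.207564.
Inverse-square distance factor (a/d)² = 0.9669² = 0.934896.
Q̄ = (S₀/π) × 0.934896 × [bracket] = (674/π) × 0.934896 × 0.207564 = 41.63 W/m².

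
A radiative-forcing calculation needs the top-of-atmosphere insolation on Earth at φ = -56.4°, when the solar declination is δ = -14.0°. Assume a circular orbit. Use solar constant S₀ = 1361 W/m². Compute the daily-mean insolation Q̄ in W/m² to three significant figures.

cos H₀ = −tan(-56.4°) tan(-14.000°) = -0.3753, H₀ = 1.9555 rad.
Bracket: H₀ sin φ sin δ + cos φ cos δ sin H₀ = 1.9555×-0.83292×-0.24192 + 0.55339×0.97030×0.92692 = 0.394033 + 0.497714 = 0.891747.
Q̄ = (S₀/π) × [bracket] = (1361/π) × 0.891747 = 386.3 W/m².

Q̄ ≈ 386 W/m²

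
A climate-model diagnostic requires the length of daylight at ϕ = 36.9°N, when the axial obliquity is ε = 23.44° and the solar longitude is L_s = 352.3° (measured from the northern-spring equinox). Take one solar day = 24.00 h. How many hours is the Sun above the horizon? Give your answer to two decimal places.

Solar declination: sin δ = sin ε · sin L_s = sin 23.44° × sin 352.3° = -0.05330, so δ = -3.055°.
cos h₀ = −tan ϕ · tan δ = −tan(+36.9°) × tan(-3.055°) = 0.0401, so h₀ = 1.5307 rad = 87.70°.
Daylight = 2h₀/(2π) × 24.00 h = (1.5307/π) × 24.00 = 11.69 h.

11.69 h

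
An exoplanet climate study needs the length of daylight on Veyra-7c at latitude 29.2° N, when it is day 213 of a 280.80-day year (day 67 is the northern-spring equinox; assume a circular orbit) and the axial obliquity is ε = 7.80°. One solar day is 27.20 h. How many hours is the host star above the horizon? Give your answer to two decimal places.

Solar longitude: λ_s = 360° × (213 − 67)/280.80 = 187.179°.
sin δ = sin 7.80° × sin 187.179° = -0.01696, so δ = -0.972°.
cos H₀ = −tan φ · tan δ = −tan(+29.2°) × tan(-0.972°) = 0.0095, so H₀ = 1.5613 rad = 89.46°.
Daylight = 2H₀/(2π) × 27.20 h = (1.5613/π) × 27.20 = 13.52 h.

13.52 h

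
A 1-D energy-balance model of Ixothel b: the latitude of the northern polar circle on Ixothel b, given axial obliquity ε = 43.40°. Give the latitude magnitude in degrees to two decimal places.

The polar circle is the lowest latitude that experiences at least one full rotation of continuous daylight at the northern-summer solstice; it lies at |φ| = 90° − ε = 90° − 43.40° = 46.60°.

46.60°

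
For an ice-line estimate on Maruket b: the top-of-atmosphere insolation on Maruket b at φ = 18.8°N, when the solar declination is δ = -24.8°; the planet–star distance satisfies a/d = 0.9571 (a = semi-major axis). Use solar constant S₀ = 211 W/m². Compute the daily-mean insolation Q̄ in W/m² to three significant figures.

Q̄ ≈ 40.5 W/m²

cos H₀ = −tan(+18.8°) tan(-24.800°) = 0.1573, H₀ = 1.4128 rad.
Bracket: H₀ sin φ sin δ + cos φ cos δ sin H₀ = 1.4128×0.32227×-0.41945 + 0.94665×0.90778×0.98755 = -0.190977 + 0.848651 = 0.657674.
Inverse-square distance factor (a/d)² = 0.9571² = 0.916040.
Q̄ = (S₀/π) × 0.916040 × [bracket] = (211/π) × 0.916040 × 0.657674 = 40.46 W/m².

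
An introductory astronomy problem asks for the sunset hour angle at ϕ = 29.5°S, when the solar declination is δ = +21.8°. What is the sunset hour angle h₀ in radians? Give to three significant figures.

h₀ = 1.34 rad

cos h₀ = −tan ϕ · tan δ = −tan(-29.5°) × tan(+21.800°) = 0.2263, so h₀ = 1.3425 rad = 76.92°.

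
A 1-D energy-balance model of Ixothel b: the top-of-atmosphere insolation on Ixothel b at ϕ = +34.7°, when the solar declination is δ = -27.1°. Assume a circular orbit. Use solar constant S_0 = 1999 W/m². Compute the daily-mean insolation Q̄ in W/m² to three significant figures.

Q̄ ≈ 236 W/m²

cos h₀ = −tan(+34.7°) tan(-27.100°) = 0.3543, h₀ = 1.2086 rad.
Bracket: h₀ sin ϕ sin δ + cos ϕ cos δ sin h₀ = 1.2086×0.56928×-0.45554 + 0.82214×0.89021×0.93512 = -0.313426 + 0.684393 = 0.370967.
Q̄ = (S_0/π) × [bracket] = (1999/π) × 0.370967 = 236.0 W/m².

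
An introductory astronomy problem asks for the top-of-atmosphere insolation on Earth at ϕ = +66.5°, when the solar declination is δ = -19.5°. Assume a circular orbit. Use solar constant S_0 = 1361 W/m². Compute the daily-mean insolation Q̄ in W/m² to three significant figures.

cos h₀ = −tan(+66.5°) tan(-19.500°) = 0.8144, h₀ = 0.6191 rad.
Bracket: h₀ sin ϕ sin δ + cos ϕ cos δ sin h₀ = 0.6191×0.91706×-0.33381 + 0.39875×0.94264×0.58028 = -0.189521 + 0.218114 = 0.028593.
Q̄ = (S_0/π) × [bracket] = (1361/π) × 0.028593 = 12.39 W/m².

Q̄ ≈ 12.4 W/m²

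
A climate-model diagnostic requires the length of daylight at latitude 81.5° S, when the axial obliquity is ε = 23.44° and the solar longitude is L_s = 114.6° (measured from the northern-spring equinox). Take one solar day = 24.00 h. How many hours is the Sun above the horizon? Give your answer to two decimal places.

Solar declination: sin δ = sin ε · sin L_s = sin 23.44° × sin 114.6° = 0.36168, so δ = +21.204°.
cos h₀ = −tan ϕ · tan δ = 2.5958 ≥ 1, so the Sun never rises (polar night) and h₀ = 0.
Daylight = 2h₀/(2π) × 24.00 h = (0.0000/π) × 24.00 = 0.00 h.

0.00 h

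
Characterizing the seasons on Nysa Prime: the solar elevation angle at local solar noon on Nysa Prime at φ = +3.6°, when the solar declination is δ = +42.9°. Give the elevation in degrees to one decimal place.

At local noon the hour angle is zero, so the zenith angle equals |φ − δ| = |+3.6° − (+42.900°)| = 39.300°.
Elevation = 90° − 39.300° = 50.7°.

50.7°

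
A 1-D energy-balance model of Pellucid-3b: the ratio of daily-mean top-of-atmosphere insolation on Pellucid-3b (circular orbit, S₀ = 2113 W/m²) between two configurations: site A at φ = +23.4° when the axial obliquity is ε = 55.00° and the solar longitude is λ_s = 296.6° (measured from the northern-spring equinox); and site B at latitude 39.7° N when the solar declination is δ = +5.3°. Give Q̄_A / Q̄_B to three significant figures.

Q̄_A / Q̄_B ≈ 0.275

— Configuration A (φ=+23.4°):
Solar declination: sin δ = sin ε · sin λ_s = sin 55.00° × sin 296.6° = -0.73245, so δ = -47.092°.
cos H₀ = −tan(+23.4°) tan(-47.092°) = 0.4656, H₀ = 1.0865 rad.
Bracket: H₀ sin φ sin δ + cos φ cos δ sin H₀ = 1.0865×0.39715×-0.73245 + 0.91775×0.68082×0.88502 = -0.316055 + 0.552980 = 0.236925.
Q̄ = (S₀/π) × [bracket] = (2113/π) × 0.236925 = 159.35 W/m².
— Configuration B (φ=+39.7°):
cos H₀ = −tan(+39.7°) tan(+5.300°) = -0.0770, H₀ = 1.6479 rad.
Bracket: H₀ sin φ sin δ + cos φ cos δ sin H₀ = 1.6479×0.63877×0.09237 + 0.76940×0.99572×0.99703 = 0.097231 + 0.763832 = 0.861063.
Q̄ = (S₀/π) × [bracket] = (2113/π) × 0.861063 = 579.14 W/m².
Ratio Q̄_A / Q̄_B = 159.35 / 579.14 = 0.2751.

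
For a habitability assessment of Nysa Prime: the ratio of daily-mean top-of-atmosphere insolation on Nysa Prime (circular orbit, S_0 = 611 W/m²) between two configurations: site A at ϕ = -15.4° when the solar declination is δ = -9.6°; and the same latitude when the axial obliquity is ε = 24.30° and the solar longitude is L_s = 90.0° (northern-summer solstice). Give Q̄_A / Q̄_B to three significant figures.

— Configuration A (ϕ=-15.4°):
cos h₀ = −tan(-15.4°) tan(-9.600°) = -0.0466, h₀ = 1.6174 rad.
Bracket: h₀ sin ϕ sin δ + cos ϕ cos δ sin h₀ = 1.6174×-0.26556×-0.16677 + 0.96410×0.98600×0.99891 = 0.071631 + 0.949566 = 1.021197.
Q̄ = (S_0/π) × [bracket] = (611/π) × 1.021197 = 198.61 W/m².
— Configuration B (ϕ=-15.4°):
Solar declination: sin δ = sin ε · sin L_s = sin 24.30° × sin 90.0° = 0.41151, so δ = +24.300°.
cos h₀ = −tan(-15.4°) tan(+24.300°) = 0.1244, h₀ = 1.4461 rad.
Bracket: h₀ sin ϕ sin δ + cos ϕ cos δ sin h₀ = 1.4461×-0.26556×0.41151 + 0.96410×0.91140×0.99224 = -0.158031 + 0.871862 = 0.713831.
Q̄ = (S_0/π) × [bracket] = (611/π) × 0.713831 = 138.83 W/m².
Ratio Q̄_A / Q̄_B = 198.61 / 138.83 = 1.431.

Q̄_A / Q̄_B ≈ 1.43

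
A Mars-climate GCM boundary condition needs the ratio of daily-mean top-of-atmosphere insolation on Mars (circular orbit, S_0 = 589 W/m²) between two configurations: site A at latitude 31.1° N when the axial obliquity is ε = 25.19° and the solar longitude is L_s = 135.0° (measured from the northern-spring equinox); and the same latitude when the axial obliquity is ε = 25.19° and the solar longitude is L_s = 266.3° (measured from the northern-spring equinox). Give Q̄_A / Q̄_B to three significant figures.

— Configuration A (ϕ=+31.1°):
Solar declination: sin δ = sin ε · sin L_s = sin 25.19° × sin 135.0° = 0.30096, so δ = +17.515°.
cos h₀ = −tan(+31.1°) tan(+17.515°) = -0.1904, h₀ = 1.7623 rad.
Bracket: h₀ sin ϕ sin δ + cos ϕ cos δ sin h₀ = 1.7623×0.51653×0.30096 + 0.85627×0.95364×0.98171 = 0.273958 + 0.801638 = 1.075596.
Q̄ = (S_0/π) × [bracket] = (589/π) × 1.075596 = 201.66 W/m².
— Configuration B (ϕ=+31.1°):
Solar declination: sin δ = sin ε · sin L_s = sin 25.19° × sin 266.3° = -0.42473, so δ = -25.134°.
cos h₀ = −tan(+31.1°) tan(-25.134°) = 0.2830, h₀ = 1.2839 rad.
Bracket: h₀ sin ϕ sin δ + cos ϕ cos δ sin h₀ = 1.2839×0.51653×-0.42473 + 0.85627×0.90532×0.95912 = -0.281669 + 0.743508 = 0.461839.
Q̄ = (S_0/π) × [bracket] = (589/π) × 0.461839 = 86.588 W/m².
Ratio Q̄_A / Q̄_B = 201.66 / 86.588 = 2.329.

Q̄_A / Q̄_B ≈ 2.33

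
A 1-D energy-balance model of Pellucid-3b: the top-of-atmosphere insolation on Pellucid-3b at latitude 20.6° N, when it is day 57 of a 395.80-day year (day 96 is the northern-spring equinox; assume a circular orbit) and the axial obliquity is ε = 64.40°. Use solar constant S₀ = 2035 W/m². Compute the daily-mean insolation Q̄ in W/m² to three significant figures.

Solar longitude: λ_s = 360° × (57 − 96)/395.80 = -35.472°, i.e. -35.472° + 360° = 324.528°.
sin δ = sin 64.40° × sin 324.528° = -0.52334, so δ = -31.557°.
cos H₀ = −tan(+20.6°) tan(-31.557°) = 0.2308, H₀ = 1.3378 rad.
Bracket: H₀ sin φ sin δ + cos φ cos δ sin H₀ = 1.3378×0.35184×-0.52334 + 0.93606×0.85212×0.97299 = -0.246332 + 0.776091 = 0.529759.
Q̄ = (S₀/π) × [bracket] = (2035/π) × 0.529759 = 343.2 W/m².

Q̄ ≈ 343 W/m²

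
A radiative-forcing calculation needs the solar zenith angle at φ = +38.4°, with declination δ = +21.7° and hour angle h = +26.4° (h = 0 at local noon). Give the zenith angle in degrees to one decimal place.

θ_z = 28.1°

cos θ_z = sin φ sin δ + cos φ cos δ cos h = 0.229667 + 0.652217 = 0.881884.
θ_z = arccos(0.881884) = 28.1°.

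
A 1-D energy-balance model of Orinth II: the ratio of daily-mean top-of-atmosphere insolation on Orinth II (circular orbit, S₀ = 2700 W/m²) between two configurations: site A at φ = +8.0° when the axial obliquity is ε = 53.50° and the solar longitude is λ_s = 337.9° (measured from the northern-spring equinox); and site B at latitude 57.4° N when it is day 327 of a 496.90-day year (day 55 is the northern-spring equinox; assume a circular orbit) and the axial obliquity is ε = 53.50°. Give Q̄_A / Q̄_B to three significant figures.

— Configuration A (φ=+8.0°):
Solar declination: sin δ = sin ε · sin λ_s = sin 53.50° × sin 337.9° = -0.30243, so δ = -17.604°.
cos H₀ = −tan(+8.0°) tan(-17.604°) = 0.0446, H₀ = 1.5262 rad.
Bracket: H₀ sin φ sin δ + cos φ cos δ sin H₀ = 1.5262×0.13917×-0.30243 + 0.99027×0.95317×0.99901 = -0.064237 + 0.942961 = 0.878724.
Q̄ = (S₀/π) × [bracket] = (2700/π) × 0.878724 = 755.21 W/m².
— Configuration B (φ=+57.4°):
Solar longitude: λ_s = 360° × (327 − 55)/496.90 = 197.062°.
sin δ = sin 53.50° × sin 197.062° = -0.23585, so δ = -13.642°.
cos H₀ = −tan(+57.4°) tan(-13.642°) = 0.3795, H₀ = 1.1815 rad.
Bracket: H₀ sin φ sin δ + cos φ cos δ sin H₀ = 1.1815×0.84245×-0.23585 + 0.53877×0.97179×0.92519 = -0.234754 + 0.484403 = 0.249649.
Q̄ = (S₀/π) × [bracket] = (2700/π) × 0.249649 = 214.56 W/m².
Ratio Q̄_A / Q̄_B = 755.21 / 214.56 = 3.520.

Q̄_A / Q̄_B ≈ 3.52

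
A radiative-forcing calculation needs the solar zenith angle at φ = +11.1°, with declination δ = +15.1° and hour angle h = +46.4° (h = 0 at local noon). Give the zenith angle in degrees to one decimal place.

cos θ_z = sin φ sin δ + cos φ cos δ cos h = 0.050153 + 0.653353 = 0.703506.
θ_z = arccos(0.703506) = 45.3°.

θ_z = 45.3°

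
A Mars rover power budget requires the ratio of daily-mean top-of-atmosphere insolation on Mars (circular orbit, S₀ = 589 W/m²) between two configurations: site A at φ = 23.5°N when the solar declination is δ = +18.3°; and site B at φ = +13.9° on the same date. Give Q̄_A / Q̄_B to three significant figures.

— Configuration A (φ=+23.5°):
cos H₀ = −tan(+23.5°) tan(+18.300°) = -0.1438, H₀ = 1.7151 rad.
Bracket: H₀ sin φ sin δ + cos φ cos δ sin H₀ = 1.7151×0.39875×0.31399 + 0.91706×0.94943×0.98961 = 0.214737 + 0.861638 = 1.076375.
Q̄ = (S₀/π) × [bracket] = (589/π) × 1.076375 = 201.80 W/m².
— Configuration B (φ=+13.9°):
cos H₀ = −tan(+13.9°) tan(+18.300°) = -0.0818, H₀ = 1.6527 rad.
Bracket: H₀ sin φ sin δ + cos φ cos δ sin H₀ = 1.6527×0.24023×0.31399 + 0.97072×0.94943×0.99665 = 0.124663 + 0.918543 = 1.043206.
Q̄ = (S₀/π) × [bracket] = (589/π) × 1.043206 = 195.58 W/m².
Ratio Q̄_A / Q̄_B = 201.80 / 195.58 = 1.032.

Q̄_A / Q̄_B ≈ 1.03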